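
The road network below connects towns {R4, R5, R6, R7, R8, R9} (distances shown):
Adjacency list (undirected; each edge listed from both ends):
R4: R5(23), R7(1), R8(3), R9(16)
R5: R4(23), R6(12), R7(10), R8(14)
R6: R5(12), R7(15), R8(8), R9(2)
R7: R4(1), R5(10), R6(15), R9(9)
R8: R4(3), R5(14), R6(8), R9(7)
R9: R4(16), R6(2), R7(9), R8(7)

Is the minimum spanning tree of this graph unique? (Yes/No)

Kruskal: consider edges lightest-first.
R4—R7 (1): add — endpoints in different components.
R6—R9 (2): add — endpoints in different components.
R4—R8 (3): add — endpoints in different components.
R8—R9 (7): add — endpoints in different components.
R6—R8 (8): skip — R8 and R6 already connected.
R7—R9 (9): skip — R7 and R9 already connected.
R5—R7 (10): add — endpoints in different components.
Every non-tree edge has weight strictly greater than the heaviest edge on the tree path between its endpoints, so the MST is unique.

Yes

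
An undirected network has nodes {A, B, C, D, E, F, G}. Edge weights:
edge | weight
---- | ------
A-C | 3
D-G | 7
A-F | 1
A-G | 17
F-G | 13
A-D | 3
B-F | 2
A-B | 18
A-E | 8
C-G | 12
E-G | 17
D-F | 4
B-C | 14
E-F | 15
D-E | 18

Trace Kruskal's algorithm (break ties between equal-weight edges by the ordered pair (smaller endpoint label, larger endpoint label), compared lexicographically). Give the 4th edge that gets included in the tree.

Kruskal: consider edges lightest-first.
A-F (1): add — endpoints in different components.
B-F (2): add — endpoints in different components.
A-C (3): add — endpoints in different components.
A-D (3): add — endpoints in different components.
D-F (4): skip — D and F already connected.
D-G (7): add — endpoints in different components.
A-E (8): add — endpoints in different components.
The 4th edge added is A-D.

A-D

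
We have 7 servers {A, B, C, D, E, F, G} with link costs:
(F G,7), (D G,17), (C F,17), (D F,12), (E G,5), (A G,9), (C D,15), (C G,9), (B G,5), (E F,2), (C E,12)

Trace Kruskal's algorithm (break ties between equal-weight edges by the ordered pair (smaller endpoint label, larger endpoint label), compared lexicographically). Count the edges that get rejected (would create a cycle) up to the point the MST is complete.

Kruskal's algorithm — process edges by increasing weight (ties by edge label):
E F (2): add. Components now {A} {B} {C} {D} {E,F} {G}
B G (5): add. Components now {A} {B,G} {C} {D} {E,F}
E G (5): add. Components now {A} {B,E,F,G} {C} {D}
F G (7): skip — F and G already connected.
A G (9): add. Components now {A,B,E,F,G} {C} {D}
C G (9): add. Components now {A,B,C,E,F,G} {D}
C E (12): skip — C and E already connected.
D F (12): add. Components now {A,B,C,D,E,F,G}
Edges rejected before the tree was complete: 2.

2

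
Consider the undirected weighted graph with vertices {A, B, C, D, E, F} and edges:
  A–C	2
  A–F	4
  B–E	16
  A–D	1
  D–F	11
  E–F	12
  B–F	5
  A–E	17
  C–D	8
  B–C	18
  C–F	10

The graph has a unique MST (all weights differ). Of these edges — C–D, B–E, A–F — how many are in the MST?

Kruskal's algorithm — process edges by increasing weight (ties by edge label):
A–D (1): add. Components now {A,D} {B} {C} {E} {F}
A–C (2): add. Components now {A,C,D} {B} {E} {F}
A–F (4): add. Components now {A,C,D,F} {B} {E}
B–F (5): add. Components now {A,B,C,D,F} {E}
C–D (8): skip — C and D already connected.
C–F (10): skip — C and F already connected.
D–F (11): skip — D and F already connected.
E–F (12): add. Components now {A,B,C,D,E,F}
MST edge set: {A–D, A–C, A–F, B–F, E–F}.
Of the listed edges, {A–F} are in the MST → 1.

1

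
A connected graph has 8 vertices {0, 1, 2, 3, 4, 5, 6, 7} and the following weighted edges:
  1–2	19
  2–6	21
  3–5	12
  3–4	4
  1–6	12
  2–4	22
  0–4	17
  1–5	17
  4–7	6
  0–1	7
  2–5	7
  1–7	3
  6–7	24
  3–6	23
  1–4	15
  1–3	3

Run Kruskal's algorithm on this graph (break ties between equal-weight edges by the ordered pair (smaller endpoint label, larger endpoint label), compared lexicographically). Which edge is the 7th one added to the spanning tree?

3-5

Kruskal's algorithm — process edges by increasing weight (ties by edge label):
1–3 (3): add — endpoints in different components.
1–7 (3): add — endpoints in different components.
3–4 (4): add — endpoints in different components.
4–7 (6): skip — 4 and 7 already connected.
0–1 (7): add — endpoints in different components.
2–5 (7): add — endpoints in different components.
1–6 (12): add — endpoints in different components.
3–5 (12): add — endpoints in different components.
The 7th edge added is 3–5.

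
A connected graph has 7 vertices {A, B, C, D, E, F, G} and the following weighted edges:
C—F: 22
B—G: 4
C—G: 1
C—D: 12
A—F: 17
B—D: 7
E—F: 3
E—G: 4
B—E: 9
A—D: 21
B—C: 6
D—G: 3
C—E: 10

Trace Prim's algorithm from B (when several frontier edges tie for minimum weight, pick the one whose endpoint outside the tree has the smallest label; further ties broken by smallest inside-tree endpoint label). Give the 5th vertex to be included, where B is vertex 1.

E

Grow the tree from B using Prim:
Step 1: cheapest edge leaving the tree is B—G (4); add G.
Step 2: cheapest edge leaving the tree is C—G (1); add C.
Step 3: cheapest edge leaving the tree is D—G (3); add D.
Step 4: cheapest edge leaving the tree is E—G (4); add E.
Step 5: cheapest edge leaving the tree is E—F (3); add F.
Step 6: cheapest edge leaving the tree is A—F (17); add A.
Vertex order: B, G, C, D, E, F, A. The 5th vertex is E.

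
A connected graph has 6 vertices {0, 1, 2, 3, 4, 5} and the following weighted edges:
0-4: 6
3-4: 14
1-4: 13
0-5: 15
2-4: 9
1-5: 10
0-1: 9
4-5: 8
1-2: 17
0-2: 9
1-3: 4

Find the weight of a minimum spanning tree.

36

Kruskal's algorithm — process edges by increasing weight (ties by edge label):
1-3 (4): add — endpoints in different components.
0-4 (6): add — endpoints in different components.
4-5 (8): add — endpoints in different components.
0-1 (9): add — endpoints in different components.
0-2 (9): add — endpoints in different components.
MST edges: 1-3, 0-4, 4-5, 0-1, 0-2; total weight 4+6+8+9+9 = 36.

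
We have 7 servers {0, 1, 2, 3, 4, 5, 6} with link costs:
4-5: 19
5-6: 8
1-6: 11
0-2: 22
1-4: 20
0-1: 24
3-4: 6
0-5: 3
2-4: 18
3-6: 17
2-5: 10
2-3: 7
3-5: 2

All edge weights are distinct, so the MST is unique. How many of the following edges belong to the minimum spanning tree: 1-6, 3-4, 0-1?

2

Sort edges by weight, then run Kruskal:
3-5 (2): add — endpoints in different components.
0-5 (3): add — endpoints in different components.
3-4 (6): add — endpoints in different components.
2-3 (7): add — endpoints in different components.
5-6 (8): add — endpoints in different components.
2-5 (10): skip — 2 and 5 already connected.
1-6 (11): add — endpoints in different components.
MST edge set: {3-5, 0-5, 3-4, 2-3, 5-6, 1-6}.
Of the listed edges, {1-6, 3-4} are in the MST → 2.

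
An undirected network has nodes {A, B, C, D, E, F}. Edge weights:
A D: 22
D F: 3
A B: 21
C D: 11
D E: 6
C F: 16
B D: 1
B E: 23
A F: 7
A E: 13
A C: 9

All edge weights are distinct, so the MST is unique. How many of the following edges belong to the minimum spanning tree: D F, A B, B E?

Sort edges by weight, then run Kruskal:
B D (1): add. Components now {A} {B,D} {C} {E} {F}
D F (3): add. Components now {A} {B,D,F} {C} {E}
D E (6): add. Components now {A} {B,D,E,F} {C}
A F (7): add. Components now {A,B,D,E,F} {C}
A C (9): add. Components now {A,B,C,D,E,F}
MST edge set: {B D, D F, D E, A F, A C}.
Of the listed edges, {D F} are in the MST → 1.

1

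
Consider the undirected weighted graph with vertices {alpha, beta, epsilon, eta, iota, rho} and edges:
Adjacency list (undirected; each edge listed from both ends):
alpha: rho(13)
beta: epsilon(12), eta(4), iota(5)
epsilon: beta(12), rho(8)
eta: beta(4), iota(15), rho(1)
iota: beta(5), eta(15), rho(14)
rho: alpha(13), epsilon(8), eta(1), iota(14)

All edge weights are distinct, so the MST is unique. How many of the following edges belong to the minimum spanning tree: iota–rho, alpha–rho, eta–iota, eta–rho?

2

Kruskal's algorithm — process edges by increasing weight (ties by edge label):
eta–rho (1): add. Components now {iota} {beta} {alpha} {eta,rho} {epsilon}
beta–eta (4): add. Components now {iota} {beta,eta,rho} {alpha} {epsilon}
beta–iota (5): add. Components now {beta,eta,iota,rho} {alpha} {epsilon}
epsilon–rho (8): add. Components now {beta,epsilon,eta,iota,rho} {alpha}
beta–epsilon (12): skip — beta and epsilon already connected.
alpha–rho (13): add. Components now {alpha,beta,epsilon,eta,iota,rho}
MST edge set: {eta–rho, beta–eta, beta–iota, epsilon–rho, alpha–rho}.
Of the listed edges, {alpha–rho, eta–rho} are in the MST → 2.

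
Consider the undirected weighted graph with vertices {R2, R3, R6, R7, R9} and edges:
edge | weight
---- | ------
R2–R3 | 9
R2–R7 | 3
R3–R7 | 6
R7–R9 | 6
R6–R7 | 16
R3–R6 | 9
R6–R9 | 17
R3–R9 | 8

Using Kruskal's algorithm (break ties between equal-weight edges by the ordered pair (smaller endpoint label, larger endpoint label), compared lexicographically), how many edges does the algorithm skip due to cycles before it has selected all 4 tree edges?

2

Sort edges by weight, then run Kruskal:
R2–R7 (3): add. Components now {R2,R7} {R6} {R9} {R3}
R3–R7 (6): add. Components now {R2,R3,R7} {R6} {R9}
R7–R9 (6): add. Components now {R2,R3,R7,R9} {R6}
R3–R9 (8): skip — R9 and R3 already connected.
R2–R3 (9): skip — R2 and R3 already connected.
R3–R6 (9): add. Components now {R2,R3,R6,R7,R9}
Edges rejected before the tree was complete: 2.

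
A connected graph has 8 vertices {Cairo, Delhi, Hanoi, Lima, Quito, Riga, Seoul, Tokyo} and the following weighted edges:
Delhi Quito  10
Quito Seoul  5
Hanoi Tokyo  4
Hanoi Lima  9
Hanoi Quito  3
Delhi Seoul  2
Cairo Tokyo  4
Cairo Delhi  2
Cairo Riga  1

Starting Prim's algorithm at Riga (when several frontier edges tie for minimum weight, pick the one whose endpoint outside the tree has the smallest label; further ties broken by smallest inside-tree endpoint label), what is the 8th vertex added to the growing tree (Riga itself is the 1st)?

Prim, starting at Riga.
Step 1: frontier [Cairo Riga 1] → take Cairo Riga (1); add Cairo.
Step 2: frontier [Cairo Delhi 2, Cairo Tokyo 4] → take Cairo Delhi (2); add Delhi.
Step 3: frontier [Cairo Tokyo 4, Delhi Seoul 2, Delhi Quito 10] → take Delhi Seoul (2); add Seoul.
Step 4: frontier [Cairo Tokyo 4, Delhi Quito 10, Quito Seoul 5] → take Cairo Tokyo (4); add Tokyo.
Step 5: frontier [Delhi Quito 10, Quito Seoul 5, Hanoi Tokyo 4] → take Hanoi Tokyo (4); add Hanoi.
Step 6: frontier [Delhi Quito 10, Hanoi Quito 3, Hanoi Lima 9, Quito Seoul 5] → take Hanoi Quito (3); add Quito.
Step 7: frontier [Hanoi Lima 9] → take Hanoi Lima (9); add Lima.
Vertex order: Riga, Cairo, Delhi, Seoul, Tokyo, Hanoi, Quito, Lima. The 8th vertex is Lima.

Lima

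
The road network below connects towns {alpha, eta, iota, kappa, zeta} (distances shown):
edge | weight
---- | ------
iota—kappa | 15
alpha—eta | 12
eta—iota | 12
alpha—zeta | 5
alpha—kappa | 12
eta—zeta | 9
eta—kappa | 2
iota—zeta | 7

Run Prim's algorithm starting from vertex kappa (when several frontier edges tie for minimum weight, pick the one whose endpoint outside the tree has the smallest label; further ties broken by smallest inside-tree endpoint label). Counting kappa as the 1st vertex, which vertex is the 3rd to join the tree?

zeta

Prim, starting at kappa.
Step 1: frontier [eta—kappa 2, alpha—kappa 12, iota—kappa 15] → take eta—kappa (2); add eta.
Step 2: frontier [eta—zeta 9, alpha—eta 12, eta—iota 12, alpha—kappa 12, iota—kappa 15] → take eta—zeta (9); add zeta.
Step 3: frontier [alpha—eta 12, eta—iota 12, alpha—kappa 12, iota—kappa 15, alpha—zeta 5, iota—zeta 7] → take alpha—zeta (5); add alpha.
Step 4: frontier [eta—iota 12, iota—kappa 15, iota—zeta 7] → take iota—zeta (7); add iota.
Vertex order: kappa, eta, zeta, alpha, iota. The 3rd vertex is zeta.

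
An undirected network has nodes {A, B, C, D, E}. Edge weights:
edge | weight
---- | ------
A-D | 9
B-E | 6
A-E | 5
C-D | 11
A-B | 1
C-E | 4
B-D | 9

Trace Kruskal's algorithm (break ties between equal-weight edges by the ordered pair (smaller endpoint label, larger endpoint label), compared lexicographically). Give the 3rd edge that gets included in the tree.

Kruskal's algorithm — process edges by increasing weight (ties by edge label):
A-B (1): add — endpoints in different components.
C-E (4): add — endpoints in different components.
A-E (5): add — endpoints in different components.
B-E (6): skip — B and E already connected.
A-D (9): add — endpoints in different components.
The 3rd edge added is A-E.

A-E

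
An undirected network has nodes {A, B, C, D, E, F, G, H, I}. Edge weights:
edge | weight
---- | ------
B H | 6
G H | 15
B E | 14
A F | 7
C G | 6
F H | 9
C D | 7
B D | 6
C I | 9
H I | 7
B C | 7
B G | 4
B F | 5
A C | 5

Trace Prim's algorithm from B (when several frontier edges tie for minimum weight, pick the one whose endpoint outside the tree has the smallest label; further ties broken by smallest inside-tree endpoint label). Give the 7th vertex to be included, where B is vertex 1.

Grow the tree from B using Prim:
Step 1: cheapest edge leaving the tree is B G (4); add G.
Step 2: cheapest edge leaving the tree is B F (5); add F.
Step 3: cheapest edge leaving the tree is C G (6); add C.
Step 4: cheapest edge leaving the tree is A C (5); add A.
Step 5: cheapest edge leaving the tree is B D (6); add D.
Step 6: cheapest edge leaving the tree is B H (6); add H.
Step 7: cheapest edge leaving the tree is H I (7); add I.
Step 8: cheapest edge leaving the tree is B E (14); add E.
Vertex order: B, G, F, C, A, D, H, I, E. The 7th vertex is H.

H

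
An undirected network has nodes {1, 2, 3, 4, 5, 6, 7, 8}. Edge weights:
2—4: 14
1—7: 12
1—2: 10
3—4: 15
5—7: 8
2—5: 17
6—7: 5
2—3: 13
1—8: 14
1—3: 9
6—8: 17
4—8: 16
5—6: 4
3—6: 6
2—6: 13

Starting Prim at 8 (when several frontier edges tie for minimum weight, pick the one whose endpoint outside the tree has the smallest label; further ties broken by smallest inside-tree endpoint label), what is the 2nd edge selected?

1-3

Prim, starting at 8.
Step 1: cheapest edge leaving the tree is 1—8 (14); add 1.
Step 2: cheapest edge leaving the tree is 1—3 (9); add 3.
Step 3: cheapest edge leaving the tree is 3—6 (6); add 6.
Step 4: cheapest edge leaving the tree is 5—6 (4); add 5.
Step 5: cheapest edge leaving the tree is 6—7 (5); add 7.
Step 6: cheapest edge leaving the tree is 1—2 (10); add 2.
Step 7: cheapest edge leaving the tree is 2—4 (14); add 4.
The 2nd edge added is 1—3.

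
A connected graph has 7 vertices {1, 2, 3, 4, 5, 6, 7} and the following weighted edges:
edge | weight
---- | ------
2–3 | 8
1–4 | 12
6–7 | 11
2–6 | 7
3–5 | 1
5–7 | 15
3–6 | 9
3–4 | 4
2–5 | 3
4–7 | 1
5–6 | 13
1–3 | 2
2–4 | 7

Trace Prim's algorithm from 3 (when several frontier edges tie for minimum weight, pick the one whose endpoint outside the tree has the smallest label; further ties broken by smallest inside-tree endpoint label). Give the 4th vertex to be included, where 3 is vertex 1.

Grow the tree from 3 using Prim:
Step 1: frontier [3–5 1, 1–3 2, 3–4 4, 2–3 8, 3–6 9] → take 3–5 (1); add 5.
Step 2: frontier [1–3 2, 3–4 4, 2–3 8, 3–6 9, 2–5 3, 5–6 13, 5–7 15] → take 1–3 (2); add 1.
Step 3: frontier [1–4 12, 3–4 4, 2–3 8, 3–6 9, 2–5 3, 5–6 13, 5–7 15] → take 2–5 (3); add 2.
Step 4: frontier [1–4 12, 2–4 7, 2–6 7, 3–4 4, 3–6 9, 5–6 13, 5–7 15] → take 3–4 (4); add 4.
Step 5: frontier [2–6 7, 3–6 9, 4–7 1, 5–6 13, 5–7 15] → take 4–7 (1); add 7.
Step 6: frontier [2–6 7, 3–6 9, 5–6 13, 6–7 11] → take 2–6 (7); add 6.
Vertex order: 3, 5, 1, 2, 4, 7, 6. The 4th vertex is 2.

2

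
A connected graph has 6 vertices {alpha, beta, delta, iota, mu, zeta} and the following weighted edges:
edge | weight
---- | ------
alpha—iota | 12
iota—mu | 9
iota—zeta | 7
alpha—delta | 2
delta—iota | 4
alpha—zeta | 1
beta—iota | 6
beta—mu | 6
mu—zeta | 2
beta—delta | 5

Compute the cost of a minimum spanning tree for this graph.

Grow the tree from alpha using Prim:
Step 1: frontier [alpha—zeta 1, alpha—delta 2, alpha—iota 12] → take alpha—zeta (1); add zeta.
Step 2: frontier [alpha—delta 2, alpha—iota 12, mu—zeta 2, iota—zeta 7] → take alpha—delta (2); add delta.
Step 3: frontier [alpha—iota 12, delta—iota 4, beta—delta 5, mu—zeta 2, iota—zeta 7] → take mu—zeta (2); add mu.
Step 4: frontier [alpha—iota 12, delta—iota 4, beta—delta 5, beta—mu 6, iota—mu 9, iota—zeta 7] → take delta—iota (4); add iota.
Step 5: frontier [beta—delta 5, beta—iota 6, beta—mu 6] → take beta—delta (5); add beta.
MST edges: alpha—zeta, alpha—delta, mu—zeta, delta—iota, beta—delta; total weight 1+2+2+4+5 = 14.

14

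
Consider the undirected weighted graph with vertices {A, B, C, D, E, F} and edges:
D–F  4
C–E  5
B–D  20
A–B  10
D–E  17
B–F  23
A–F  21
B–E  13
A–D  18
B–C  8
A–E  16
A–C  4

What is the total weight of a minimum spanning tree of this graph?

Kruskal: consider edges lightest-first.
A–C (4): add. Components now {A,C} {B} {D} {E} {F}
D–F (4): add. Components now {A,C} {B} {D,F} {E}
C–E (5): add. Components now {A,C,E} {B} {D,F}
B–C (8): add. Components now {A,B,C,E} {D,F}
A–B (10): skip — A and B already connected.
B–E (13): skip — B and E already connected.
A–E (16): skip — A and E already connected.
D–E (17): add. Components now {A,B,C,D,E,F}
MST edges: A–C, D–F, C–E, B–C, D–E; total weight 4+4+5+8+17 = 38.

38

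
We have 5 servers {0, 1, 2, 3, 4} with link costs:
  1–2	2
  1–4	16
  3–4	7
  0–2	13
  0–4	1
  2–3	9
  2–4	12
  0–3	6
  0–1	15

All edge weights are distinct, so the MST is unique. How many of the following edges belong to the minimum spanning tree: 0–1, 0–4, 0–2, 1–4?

Kruskal: consider edges lightest-first.
0–4 (1): add. Components now {0,4} {1} {2} {3}
1–2 (2): add. Components now {0,4} {1,2} {3}
0–3 (6): add. Components now {0,3,4} {1,2}
3–4 (7): skip — 3 and 4 already connected.
2–3 (9): add. Components now {0,1,2,3,4}
MST edge set: {0–4, 1–2, 0–3, 2–3}.
Of the listed edges, {0–4} are in the MST → 1.

1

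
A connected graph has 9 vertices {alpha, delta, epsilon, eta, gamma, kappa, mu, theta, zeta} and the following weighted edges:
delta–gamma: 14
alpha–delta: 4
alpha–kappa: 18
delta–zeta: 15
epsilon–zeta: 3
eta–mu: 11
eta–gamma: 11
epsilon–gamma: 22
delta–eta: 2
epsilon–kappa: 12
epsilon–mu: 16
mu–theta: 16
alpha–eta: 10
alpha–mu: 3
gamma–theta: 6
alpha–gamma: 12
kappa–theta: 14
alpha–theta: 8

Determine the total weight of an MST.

Grow the tree from alpha using Prim:
Step 1: cheapest edge leaving the tree is alpha–mu (3); add mu.
Step 2: cheapest edge leaving the tree is alpha–delta (4); add delta.
Step 3: cheapest edge leaving the tree is delta–eta (2); add eta.
Step 4: cheapest edge leaving the tree is alpha–theta (8); add theta.
Step 5: cheapest edge leaving the tree is gamma–theta (6); add gamma.
Step 6: cheapest edge leaving the tree is kappa–theta (14); add kappa.
Step 7: cheapest edge leaving the tree is epsilon–kappa (12); add epsilon.
Step 8: cheapest edge leaving the tree is epsilon–zeta (3); add zeta.
MST edges: alpha–mu, alpha–delta, delta–eta, alpha–theta, gamma–theta, kappa–theta, epsilon–kappa, epsilon–zeta; total weight 3+4+2+8+6+14+12+3 = 52.

52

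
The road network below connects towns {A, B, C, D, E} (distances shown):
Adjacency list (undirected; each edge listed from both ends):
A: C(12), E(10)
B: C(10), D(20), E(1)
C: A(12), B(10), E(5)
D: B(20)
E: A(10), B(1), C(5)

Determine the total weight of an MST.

Grow the tree from A using Prim:
Step 1: frontier [A—E 10, A—C 12] → take A—E (10); add E.
Step 2: frontier [A—C 12, B—E 1, C—E 5] → take B—E (1); add B.
Step 3: frontier [A—C 12, B—C 10, B—D 20, C—E 5] → take C—E (5); add C.
Step 4: frontier [B—D 20] → take B—D (20); add D.
MST edges: A—E, B—E, C—E, B—D; total weight 10+1+5+20 = 36.

36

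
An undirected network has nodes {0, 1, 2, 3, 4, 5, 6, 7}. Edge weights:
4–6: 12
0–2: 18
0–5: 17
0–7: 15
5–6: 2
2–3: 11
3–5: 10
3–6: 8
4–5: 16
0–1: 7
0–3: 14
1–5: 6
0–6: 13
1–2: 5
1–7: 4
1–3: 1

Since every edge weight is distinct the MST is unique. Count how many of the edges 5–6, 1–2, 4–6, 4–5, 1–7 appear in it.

4

Sort edges by weight, then run Kruskal:
1–3 (1): add — endpoints in different components.
5–6 (2): add — endpoints in different components.
1–7 (4): add — endpoints in different components.
1–2 (5): add — endpoints in different components.
1–5 (6): add — endpoints in different components.
0–1 (7): add — endpoints in different components.
3–6 (8): skip — 3 and 6 already connected.
3–5 (10): skip — 3 and 5 already connected.
2–3 (11): skip — 2 and 3 already connected.
4–6 (12): add — endpoints in different components.
MST edge set: {1–3, 5–6, 1–7, 1–2, 1–5, 0–1, 4–6}.
Of the listed edges, {5–6, 1–2, 4–6, 1–7} are in the MST → 4.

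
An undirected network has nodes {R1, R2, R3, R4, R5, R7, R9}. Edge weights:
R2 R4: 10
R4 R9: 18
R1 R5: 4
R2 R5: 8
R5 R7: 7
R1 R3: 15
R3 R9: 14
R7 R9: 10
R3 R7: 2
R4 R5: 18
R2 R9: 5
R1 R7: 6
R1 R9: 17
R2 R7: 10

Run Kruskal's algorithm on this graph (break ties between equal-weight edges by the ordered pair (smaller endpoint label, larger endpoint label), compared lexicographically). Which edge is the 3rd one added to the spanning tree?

Kruskal's algorithm — process edges by increasing weight (ties by edge label):
R3 R7 (2): add. Components now {R5} {R4} {R2} {R9} {R3,R7} {R1}
R1 R5 (4): add. Components now {R1,R5} {R4} {R2} {R9} {R3,R7}
R2 R9 (5): add. Components now {R1,R5} {R4} {R2,R9} {R3,R7}
R1 R7 (6): add. Components now {R1,R3,R5,R7} {R4} {R2,R9}
R5 R7 (7): skip — R5 and R7 already connected.
R2 R5 (8): add. Components now {R1,R2,R3,R5,R7,R9} {R4}
R2 R4 (10): add. Components now {R1,R2,R3,R4,R5,R7,R9}
The 3rd edge added is R2 R9.

R2-R9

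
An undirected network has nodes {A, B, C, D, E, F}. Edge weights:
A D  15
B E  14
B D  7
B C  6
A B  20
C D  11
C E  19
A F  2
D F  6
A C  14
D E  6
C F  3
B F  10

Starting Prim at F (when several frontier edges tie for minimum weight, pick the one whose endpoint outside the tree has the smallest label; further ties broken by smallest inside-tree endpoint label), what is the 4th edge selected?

Prim's algorithm from F:
Step 1: frontier [A F 2, C F 3, D F 6, B F 10] → take A F (2); add A.
Step 2: frontier [A C 14, A D 15, A B 20, C F 3, D F 6, B F 10] → take C F (3); add C.
Step 3: frontier [A D 15, A B 20, B C 6, C D 11, C E 19, D F 6, B F 10] → take B C (6); add B.
Step 4: frontier [A D 15, B D 7, B E 14, C D 11, C E 19, D F 6] → take D F (6); add D.
Step 5: frontier [B E 14, C E 19, D E 6] → take D E (6); add E.
The 4th edge added is D F.

D-F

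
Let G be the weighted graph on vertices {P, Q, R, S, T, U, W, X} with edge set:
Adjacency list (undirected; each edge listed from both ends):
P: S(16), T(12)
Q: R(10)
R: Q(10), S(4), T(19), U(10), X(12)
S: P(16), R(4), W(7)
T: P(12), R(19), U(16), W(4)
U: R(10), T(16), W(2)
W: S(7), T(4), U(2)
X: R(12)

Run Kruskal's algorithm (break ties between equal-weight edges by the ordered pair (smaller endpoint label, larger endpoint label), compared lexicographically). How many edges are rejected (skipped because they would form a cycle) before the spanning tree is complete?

Kruskal: consider edges lightest-first.
U W (2): add — endpoints in different components.
R S (4): add — endpoints in different components.
T W (4): add — endpoints in different components.
S W (7): add — endpoints in different components.
Q R (10): add — endpoints in different components.
R U (10): skip — R and U already connected.
P T (12): add — endpoints in different components.
R X (12): add — endpoints in different components.
Edges rejected before the tree was complete: 1.

1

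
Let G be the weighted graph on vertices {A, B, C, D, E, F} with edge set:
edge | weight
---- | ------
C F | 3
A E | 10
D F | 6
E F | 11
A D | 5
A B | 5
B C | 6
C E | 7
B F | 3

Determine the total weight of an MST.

Prim, starting at F.
Step 1: cheapest edge leaving the tree is B F (3); add B.
Step 2: cheapest edge leaving the tree is C F (3); add C.
Step 3: cheapest edge leaving the tree is A B (5); add A.
Step 4: cheapest edge leaving the tree is A D (5); add D.
Step 5: cheapest edge leaving the tree is C E (7); add E.
MST edges: B F, C F, A B, A D, C E; total weight 3+3+5+5+7 = 23.

23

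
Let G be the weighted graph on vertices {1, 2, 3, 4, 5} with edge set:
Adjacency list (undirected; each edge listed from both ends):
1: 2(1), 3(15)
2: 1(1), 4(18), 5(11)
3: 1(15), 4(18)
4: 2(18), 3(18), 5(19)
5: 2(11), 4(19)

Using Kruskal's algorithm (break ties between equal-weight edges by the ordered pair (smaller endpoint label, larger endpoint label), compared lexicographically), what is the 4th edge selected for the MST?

Sort edges by weight, then run Kruskal:
1–2 (1): add — endpoints in different components.
2–5 (11): add — endpoints in different components.
1–3 (15): add — endpoints in different components.
2–4 (18): add — endpoints in different components.
The 4th edge added is 2–4.

2-4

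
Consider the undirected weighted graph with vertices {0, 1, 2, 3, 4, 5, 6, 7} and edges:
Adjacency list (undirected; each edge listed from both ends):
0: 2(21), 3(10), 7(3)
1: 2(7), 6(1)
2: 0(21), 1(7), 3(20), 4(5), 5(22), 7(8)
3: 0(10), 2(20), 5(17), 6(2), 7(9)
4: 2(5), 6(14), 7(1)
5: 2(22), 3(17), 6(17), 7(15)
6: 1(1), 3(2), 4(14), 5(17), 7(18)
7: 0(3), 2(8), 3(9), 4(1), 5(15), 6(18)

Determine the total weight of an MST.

Sort edges by weight, then run Kruskal:
1-6 (1): add — endpoints in different components.
4-7 (1): add — endpoints in different components.
3-6 (2): add — endpoints in different components.
0-7 (3): add — endpoints in different components.
2-4 (5): add — endpoints in different components.
1-2 (7): add — endpoints in different components.
2-7 (8): skip — 2 and 7 already connected.
3-7 (9): skip — 3 and 7 already connected.
0-3 (10): skip — 0 and 3 already connected.
4-6 (14): skip — 4 and 6 already connected.
5-7 (15): add — endpoints in different components.
MST edges: 1-6, 4-7, 3-6, 0-7, 2-4, 1-2, 5-7; total weight 1+1+2+3+5+7+15 = 34.

34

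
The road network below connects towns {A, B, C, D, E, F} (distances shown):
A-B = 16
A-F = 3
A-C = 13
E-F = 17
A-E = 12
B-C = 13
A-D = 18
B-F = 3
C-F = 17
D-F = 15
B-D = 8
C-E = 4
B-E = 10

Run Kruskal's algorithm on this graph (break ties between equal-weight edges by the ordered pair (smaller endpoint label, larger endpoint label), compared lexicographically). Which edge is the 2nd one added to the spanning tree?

B-F

Kruskal: consider edges lightest-first.
A-F (3): add. Components now {A,F} {B} {C} {D} {E}
B-F (3): add. Components now {A,B,F} {C} {D} {E}
C-E (4): add. Components now {A,B,F} {C,E} {D}
B-D (8): add. Components now {A,B,D,F} {C,E}
B-E (10): add. Components now {A,B,C,D,E,F}
The 2nd edge added is B-F.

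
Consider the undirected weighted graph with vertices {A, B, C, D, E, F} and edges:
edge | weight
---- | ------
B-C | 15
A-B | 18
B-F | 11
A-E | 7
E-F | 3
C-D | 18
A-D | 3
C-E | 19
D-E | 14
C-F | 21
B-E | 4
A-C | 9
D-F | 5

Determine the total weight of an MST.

24

Prim's algorithm from B:
Step 1: cheapest edge leaving the tree is B-E (4); add E.
Step 2: cheapest edge leaving the tree is E-F (3); add F.
Step 3: cheapest edge leaving the tree is D-F (5); add D.
Step 4: cheapest edge leaving the tree is A-D (3); add A.
Step 5: cheapest edge leaving the tree is A-C (9); add C.
MST edges: B-E, E-F, D-F, A-D, A-C; total weight 4+3+5+3+9 = 24.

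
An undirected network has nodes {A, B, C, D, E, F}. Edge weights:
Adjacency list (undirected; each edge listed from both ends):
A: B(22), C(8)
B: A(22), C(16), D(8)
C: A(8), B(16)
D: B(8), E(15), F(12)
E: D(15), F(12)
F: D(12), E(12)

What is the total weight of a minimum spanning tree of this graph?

56

Kruskal's algorithm — process edges by increasing weight (ties by edge label):
A-C (8): add. Components now {A,C} {B} {D} {E} {F}
B-D (8): add. Components now {A,C} {B,D} {E} {F}
D-F (12): add. Components now {A,C} {B,D,F} {E}
E-F (12): add. Components now {A,C} {B,D,E,F}
D-E (15): skip — D and E already connected.
B-C (16): add. Components now {A,B,C,D,E,F}
MST edges: A-C, B-D, D-F, E-F, B-C; total weight 8+8+12+12+16 = 56.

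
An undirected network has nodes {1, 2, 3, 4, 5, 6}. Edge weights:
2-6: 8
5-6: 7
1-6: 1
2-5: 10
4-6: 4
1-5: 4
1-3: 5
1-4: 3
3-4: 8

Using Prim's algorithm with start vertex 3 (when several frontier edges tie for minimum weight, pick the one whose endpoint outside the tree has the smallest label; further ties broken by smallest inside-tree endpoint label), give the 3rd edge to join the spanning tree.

Grow the tree from 3 using Prim:
Step 1: cheapest edge leaving the tree is 1-3 (5); add 1.
Step 2: cheapest edge leaving the tree is 1-6 (1); add 6.
Step 3: cheapest edge leaving the tree is 1-4 (3); add 4.
Step 4: cheapest edge leaving the tree is 1-5 (4); add 5.
Step 5: cheapest edge leaving the tree is 2-6 (8); add 2.
The 3rd edge added is 1-4.

1-4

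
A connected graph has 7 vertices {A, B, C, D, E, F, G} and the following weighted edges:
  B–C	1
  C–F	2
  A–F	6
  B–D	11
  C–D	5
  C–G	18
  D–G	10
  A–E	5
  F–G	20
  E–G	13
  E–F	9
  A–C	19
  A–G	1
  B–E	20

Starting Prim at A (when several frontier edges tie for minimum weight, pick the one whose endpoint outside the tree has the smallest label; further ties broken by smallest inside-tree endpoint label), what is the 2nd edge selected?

A-E

Grow the tree from A using Prim:
Step 1: cheapest edge leaving the tree is A–G (1); add G.
Step 2: cheapest edge leaving the tree is A–E (5); add E.
Step 3: cheapest edge leaving the tree is A–F (6); add F.
Step 4: cheapest edge leaving the tree is C–F (2); add C.
Step 5: cheapest edge leaving the tree is B–C (1); add B.
Step 6: cheapest edge leaving the tree is C–D (5); add D.
The 2nd edge added is A–E.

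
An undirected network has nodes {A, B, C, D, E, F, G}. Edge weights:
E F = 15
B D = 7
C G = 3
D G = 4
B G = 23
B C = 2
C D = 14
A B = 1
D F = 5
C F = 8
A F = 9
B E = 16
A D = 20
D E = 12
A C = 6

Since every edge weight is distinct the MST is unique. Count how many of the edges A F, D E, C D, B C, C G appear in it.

3

Kruskal: consider edges lightest-first.
A B (1): add — endpoints in different components.
B C (2): add — endpoints in different components.
C G (3): add — endpoints in different components.
D G (4): add — endpoints in different components.
D F (5): add — endpoints in different components.
A C (6): skip — A and C already connected.
B D (7): skip — B and D already connected.
C F (8): skip — C and F already connected.
A F (9): skip — A and F already connected.
D E (12): add — endpoints in different components.
MST edge set: {A B, B C, C G, D G, D F, D E}.
Of the listed edges, {D E, B C, C G} are in the MST → 3.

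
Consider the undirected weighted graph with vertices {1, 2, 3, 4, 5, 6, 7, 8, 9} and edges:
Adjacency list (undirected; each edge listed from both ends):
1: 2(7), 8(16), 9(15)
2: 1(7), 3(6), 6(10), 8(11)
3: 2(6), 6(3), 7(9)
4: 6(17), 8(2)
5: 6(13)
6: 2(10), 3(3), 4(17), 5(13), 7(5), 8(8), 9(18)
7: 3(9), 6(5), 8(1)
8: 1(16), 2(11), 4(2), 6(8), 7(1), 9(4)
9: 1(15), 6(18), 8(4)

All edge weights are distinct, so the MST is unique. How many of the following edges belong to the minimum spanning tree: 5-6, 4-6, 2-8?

1

Kruskal: consider edges lightest-first.
7-8 (1): add — endpoints in different components.
4-8 (2): add — endpoints in different components.
3-6 (3): add — endpoints in different components.
8-9 (4): add — endpoints in different components.
6-7 (5): add — endpoints in different components.
2-3 (6): add — endpoints in different components.
1-2 (7): add — endpoints in different components.
6-8 (8): skip — 6 and 8 already connected.
3-7 (9): skip — 3 and 7 already connected.
2-6 (10): skip — 2 and 6 already connected.
2-8 (11): skip — 2 and 8 already connected.
5-6 (13): add — endpoints in different components.
MST edge set: {7-8, 4-8, 3-6, 8-9, 6-7, 2-3, 1-2, 5-6}.
Of the listed edges, {5-6} are in the MST → 1.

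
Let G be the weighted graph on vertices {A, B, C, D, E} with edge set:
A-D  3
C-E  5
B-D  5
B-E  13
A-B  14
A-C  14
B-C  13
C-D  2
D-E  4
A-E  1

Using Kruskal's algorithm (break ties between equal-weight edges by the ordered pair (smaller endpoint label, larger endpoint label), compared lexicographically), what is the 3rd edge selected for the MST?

Kruskal: consider edges lightest-first.
A-E (1): add — endpoints in different components.
C-D (2): add — endpoints in different components.
A-D (3): add — endpoints in different components.
D-E (4): skip — D and E already connected.
B-D (5): add — endpoints in different components.
The 3rd edge added is A-D.

A-D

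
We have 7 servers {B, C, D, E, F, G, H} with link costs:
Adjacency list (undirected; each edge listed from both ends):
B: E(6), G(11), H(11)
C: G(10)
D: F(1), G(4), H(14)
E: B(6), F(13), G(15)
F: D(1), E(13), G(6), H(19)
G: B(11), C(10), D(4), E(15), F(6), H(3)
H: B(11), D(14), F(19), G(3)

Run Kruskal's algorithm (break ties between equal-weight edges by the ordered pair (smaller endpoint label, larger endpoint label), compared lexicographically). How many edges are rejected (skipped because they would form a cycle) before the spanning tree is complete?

Sort edges by weight, then run Kruskal:
D-F (1): add. Components now {B} {C} {D,F} {E} {G} {H}
G-H (3): add. Components now {B} {C} {D,F} {E} {G,H}
D-G (4): add. Components now {B} {C} {D,F,G,H} {E}
B-E (6): add. Components now {B,E} {C} {D,F,G,H}
F-G (6): skip — F and G already connected.
C-G (10): add. Components now {B,E} {C,D,F,G,H}
B-G (11): add. Components now {B,C,D,E,F,G,H}
Edges rejected before the tree was complete: 1.

1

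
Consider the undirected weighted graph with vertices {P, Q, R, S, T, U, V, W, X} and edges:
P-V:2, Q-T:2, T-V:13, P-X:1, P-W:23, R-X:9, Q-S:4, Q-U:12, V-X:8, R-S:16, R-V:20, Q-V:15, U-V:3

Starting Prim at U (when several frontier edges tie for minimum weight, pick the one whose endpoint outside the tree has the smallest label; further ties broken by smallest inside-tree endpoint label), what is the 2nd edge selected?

Grow the tree from U using Prim:
Step 1: cheapest edge leaving the tree is U-V (3); add V.
Step 2: cheapest edge leaving the tree is P-V (2); add P.
Step 3: cheapest edge leaving the tree is P-X (1); add X.
Step 4: cheapest edge leaving the tree is R-X (9); add R.
Step 5: cheapest edge leaving the tree is Q-U (12); add Q.
Step 6: cheapest edge leaving the tree is Q-T (2); add T.
Step 7: cheapest edge leaving the tree is Q-S (4); add S.
Step 8: cheapest edge leaving the tree is P-W (23); add W.
The 2nd edge added is P-V.

P-V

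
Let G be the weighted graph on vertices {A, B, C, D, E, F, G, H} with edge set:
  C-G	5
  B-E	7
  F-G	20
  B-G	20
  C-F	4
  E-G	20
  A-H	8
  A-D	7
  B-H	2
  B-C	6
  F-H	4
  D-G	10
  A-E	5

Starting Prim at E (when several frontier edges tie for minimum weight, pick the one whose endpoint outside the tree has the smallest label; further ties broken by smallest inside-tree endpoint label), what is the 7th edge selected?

A-D

Prim's algorithm from E:
Step 1: cheapest edge leaving the tree is A-E (5); add A.
Step 2: cheapest edge leaving the tree is B-E (7); add B.
Step 3: cheapest edge leaving the tree is B-H (2); add H.
Step 4: cheapest edge leaving the tree is F-H (4); add F.
Step 5: cheapest edge leaving the tree is C-F (4); add C.
Step 6: cheapest edge leaving the tree is C-G (5); add G.
Step 7: cheapest edge leaving the tree is A-D (7); add D.
The 7th edge added is A-D.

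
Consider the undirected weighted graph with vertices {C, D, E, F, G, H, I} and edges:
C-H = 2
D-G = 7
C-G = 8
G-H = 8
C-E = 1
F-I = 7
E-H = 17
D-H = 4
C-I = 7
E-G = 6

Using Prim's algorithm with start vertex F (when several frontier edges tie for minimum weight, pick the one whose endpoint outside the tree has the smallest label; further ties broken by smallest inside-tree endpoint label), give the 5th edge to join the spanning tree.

D-H

Grow the tree from F using Prim:
Step 1: cheapest edge leaving the tree is F-I (7); add I.
Step 2: cheapest edge leaving the tree is C-I (7); add C.
Step 3: cheapest edge leaving the tree is C-E (1); add E.
Step 4: cheapest edge leaving the tree is C-H (2); add H.
Step 5: cheapest edge leaving the tree is D-H (4); add D.
Step 6: cheapest edge leaving the tree is E-G (6); add G.
The 5th edge added is D-H.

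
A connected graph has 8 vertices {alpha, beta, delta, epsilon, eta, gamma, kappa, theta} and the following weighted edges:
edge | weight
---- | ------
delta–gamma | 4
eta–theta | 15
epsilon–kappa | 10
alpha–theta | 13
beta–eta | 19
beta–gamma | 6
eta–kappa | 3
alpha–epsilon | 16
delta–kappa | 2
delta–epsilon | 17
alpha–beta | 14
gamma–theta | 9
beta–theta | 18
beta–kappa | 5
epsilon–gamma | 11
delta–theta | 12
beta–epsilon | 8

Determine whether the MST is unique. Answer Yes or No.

Yes

Kruskal's algorithm — process edges by increasing weight (ties by edge label):
delta–kappa (2): add — endpoints in different components.
eta–kappa (3): add — endpoints in different components.
delta–gamma (4): add — endpoints in different components.
beta–kappa (5): add — endpoints in different components.
beta–gamma (6): skip — gamma and beta already connected.
beta–epsilon (8): add — endpoints in different components.
gamma–theta (9): add — endpoints in different components.
epsilon–kappa (10): skip — kappa and epsilon already connected.
epsilon–gamma (11): skip — gamma and epsilon already connected.
delta–theta (12): skip — delta and theta already connected.
alpha–theta (13): add — endpoints in different components.
Every non-tree edge has weight strictly greater than the heaviest edge on the tree path between its endpoints, so the MST is unique.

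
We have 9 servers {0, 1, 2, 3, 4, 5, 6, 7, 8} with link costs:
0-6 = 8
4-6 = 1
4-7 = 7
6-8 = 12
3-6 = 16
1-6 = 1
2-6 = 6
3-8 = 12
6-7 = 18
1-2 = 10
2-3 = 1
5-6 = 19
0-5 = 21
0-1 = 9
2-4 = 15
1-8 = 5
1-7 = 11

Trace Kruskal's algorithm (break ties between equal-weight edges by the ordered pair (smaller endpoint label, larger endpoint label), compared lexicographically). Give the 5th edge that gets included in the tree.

2-6

Kruskal's algorithm — process edges by increasing weight (ties by edge label):
1-6 (1): add — endpoints in different components.
2-3 (1): add — endpoints in different components.
4-6 (1): add — endpoints in different components.
1-8 (5): add — endpoints in different components.
2-6 (6): add — endpoints in different components.
4-7 (7): add — endpoints in different components.
0-6 (8): add — endpoints in different components.
0-1 (9): skip — 0 and 1 already connected.
1-2 (10): skip — 1 and 2 already connected.
1-7 (11): skip — 1 and 7 already connected.
3-8 (12): skip — 3 and 8 already connected.
6-8 (12): skip — 6 and 8 already connected.
2-4 (15): skip — 2 and 4 already connected.
3-6 (16): skip — 3 and 6 already connected.
6-7 (18): skip — 6 and 7 already connected.
5-6 (19): add — endpoints in different components.
The 5th edge added is 2-6.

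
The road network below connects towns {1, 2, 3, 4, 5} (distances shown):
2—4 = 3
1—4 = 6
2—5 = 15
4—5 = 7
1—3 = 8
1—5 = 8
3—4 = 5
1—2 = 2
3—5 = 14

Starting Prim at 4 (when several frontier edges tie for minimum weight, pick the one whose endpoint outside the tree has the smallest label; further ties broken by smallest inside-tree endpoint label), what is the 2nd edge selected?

Prim's algorithm from 4:
Step 1: cheapest edge leaving the tree is 2—4 (3); add 2.
Step 2: cheapest edge leaving the tree is 1—2 (2); add 1.
Step 3: cheapest edge leaving the tree is 3—4 (5); add 3.
Step 4: cheapest edge leaving the tree is 4—5 (7); add 5.
The 2nd edge added is 1—2.

1-2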